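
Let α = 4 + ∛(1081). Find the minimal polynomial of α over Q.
m_α(x) = x^3 - 12x^2 + 48x - 1145

Set β = α - 4 = ∛(1081), so β^3 = 1081. Then (α - 4)^3 - 1081 = 0, i.e. α is a root of g(x) = (x - 4)^3 - 1081 = x^3 - 12x^2 + 48x - 1145. Since g(x) = h(x - 4) where h(x) = x^3 - 1081, and h is irreducible over Q (because 1081 is not a perfect cube, so h has no rational root, and a monic cubic with no rational root is irreducible), g is also irreducible (irreducibility is preserved under the substitution x → x - 4). Hence m_α(x) = x^3 - 12x^2 + 48x - 1145.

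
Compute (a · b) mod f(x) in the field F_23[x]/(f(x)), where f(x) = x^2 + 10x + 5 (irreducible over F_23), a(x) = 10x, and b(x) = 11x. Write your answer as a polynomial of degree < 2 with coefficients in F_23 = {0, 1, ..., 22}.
a · b ≡ 4x + 2 (mod f(x))

Multiply in F_23[x]: a(x)·b(x) = (10x)·(11x) = 18x^2. This has degree ≥ 2, so divide by f(x) over F_23: 18x^2 = (18)·(x^2 + 10x + 5) + (4x + 2). Hence a·b ≡ 4x + 2 (mod f). (F_23[x]/(f) is a field with 23^2 = 529 elements since f is irreducible of degree 2.)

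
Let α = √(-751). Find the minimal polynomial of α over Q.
m_α(x) = x^2 + 751

α satisfies α^2 + 751 = 0, so x^2 + 751 annihilates α. Since d = -751 is squarefree and ≠ 1, it is not a perfect square in Q, so x^2 + 751 has no rational root and is therefore irreducible over Q (a degree-2 polynomial over a field is irreducible iff it has no root). Hence m_α(x) = x^2 + 751.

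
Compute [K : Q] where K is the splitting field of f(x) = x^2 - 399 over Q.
[K : Q] = 2

f(x) = x^2 - 399 factors as (x - √399)(x + √399). The splitting field is K = Q(√399). Since 399 is squarefree and > 1, it is not a perfect square, so x^2 - 399 is irreducible over Q and [Q(√399) : Q] = 2. Hence [K : Q] = 2.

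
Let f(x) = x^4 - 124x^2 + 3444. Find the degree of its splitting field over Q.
[K : Q] = 4

Solving the quadratic in x^2: x^2 = (124 ± √(124^2 - 4·3444))/2 = (124 ± √1600)/2 = (124 ± 40)/2, giving x^2 = 82 or x^2 = 42. So f(x) = (x^2 - 82)(x^2 - 42) and the roots of f are ±√82, ±√42. Hence the splitting field is K = Q(√82, √42). Since 82 and 42 are distinct squarefree integers > 1, their product 3444 is not a perfect square, so √42 ∉ Q(√82). By the tower law [K:Q] = [Q(√82,√42):Q(√82)] · [Q(√82):Q] = 2 · 2 = 4.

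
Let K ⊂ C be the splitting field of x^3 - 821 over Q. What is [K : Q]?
[K : Q] = 6

The roots of x^3 - 821 are ∛821, ω∛821, ω^2∛821 where ω = e^(2πi/3) is a primitive cube root of unity, so K = Q(∛821, ω). Now [Q(∛821):Q] = 3 (since 821 is not a perfect cube, x^3 - 821 is irreducible) and [Q(ω):Q] = 2. Both 2 and 3 divide [K:Q], and [K:Q] ≤ 3·2 = 6, so [K:Q] = 6. (Equivalently: Q(∛821) ⊂ R but ω ∉ R, so [K : Q(∛821)] = 2.)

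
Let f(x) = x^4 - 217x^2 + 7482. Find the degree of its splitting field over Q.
[K : Q] = 4

Solving the quadratic in x^2: x^2 = (217 ± √(217^2 - 4·7482))/2 = (217 ± √17161)/2 = (217 ± 131)/2, giving x^2 = 43 or x^2 = 174. So f(x) = (x^2 - 43)(x^2 - 174) and the roots of f are ±√43, ±√174. Hence the splitting field is K = Q(√43, √174). Since 43 and 174 are distinct squarefree integers > 1, their product 7482 is not a perfect square, so √174 ∉ Q(√43). By the tower law [K:Q] = [Q(√43,√174):Q(√43)] · [Q(√43):Q] = 2 · 2 = 4.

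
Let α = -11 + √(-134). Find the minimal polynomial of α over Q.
m_α(x) = x^2 + 22x + 255

From α + 11 = √(-134), squaring gives (α + 11)^2 = -134, i.e. α^2 + 22α + 121 = -134, so α^2 + 22α + 255 = 0. The discriminant of x^2 + 22x + 255 is (22)^2 - 4·(255) = 484 - 1020 = -536, and 4·(-134) is not a perfect square in Q since -134 is squarefree and ≠ 1. Hence x^2 + 22x + 255 is irreducible over Q and is the minimal polynomial of α.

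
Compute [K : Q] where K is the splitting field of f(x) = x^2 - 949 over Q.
[K : Q] = 2

f(x) = x^2 - 949 factors as (x - √949)(x + √949). The splitting field is K = Q(√949). Since 949 is squarefree and > 1, it is not a perfect square, so x^2 - 949 is irreducible over Q and [Q(√949) : Q] = 2. Hence [K : Q] = 2.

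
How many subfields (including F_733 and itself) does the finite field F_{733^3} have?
F_{733^3} has 2 subfields

The subfields of F_{p^n} are exactly the fields F_{p^d} for d | n (each is the fixed field of the unique index-d subgroup of Gal(F_{p^n}/F_p) ≅ Z/nZ). The divisors of n = 3 are {1, 3}, giving 2 subfields: F_{733^1}, F_{733^3}.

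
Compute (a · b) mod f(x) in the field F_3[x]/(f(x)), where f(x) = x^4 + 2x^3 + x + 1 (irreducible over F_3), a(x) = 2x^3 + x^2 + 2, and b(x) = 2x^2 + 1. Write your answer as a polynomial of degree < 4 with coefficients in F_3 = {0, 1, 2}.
a · b ≡ 2x^3 + x^2 + 2x + 2 (mod f(x))

Multiply in F_3[x]: a(x)·b(x) = (2x^3 + x^2 + 2)·(2x^2 + 1) = x^5 + 2x^4 + 2x^3 + 2x^2 + 2. This has degree ≥ 4, so divide by f(x) over F_3: x^5 + 2x^4 + 2x^3 + 2x^2 + 2 = (x)·(x^4 + 2x^3 + x + 1) + (2x^3 + x^2 + 2x + 2). Hence a·b ≡ 2x^3 + x^2 + 2x + 2 (mod f). (F_3[x]/(f) is a field with 3^4 = 81 elements since f is irreducible of degree 4.)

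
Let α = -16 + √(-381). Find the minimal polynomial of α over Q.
m_α(x) = x^2 + 32x + 637

From α + 16 = √(-381), squaring gives (α + 16)^2 = -381, i.e. α^2 + 32α + 256 = -381, so α^2 + 32α + 637 = 0. The discriminant of x^2 + 32x + 637 is (32)^2 - 4·(637) = 1024 - 2548 = -1524, and 4·(-381) is not a perfect square in Q since -381 is squarefree and ≠ 1. Hence x^2 + 32x + 637 is irreducible over Q and is the minimal polynomial of α.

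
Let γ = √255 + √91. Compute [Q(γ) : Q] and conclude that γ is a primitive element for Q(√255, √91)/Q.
[Q(γ) : Q] = 4 (equivalently, Q(γ) = Q(√255, √91))

Obviously Q(γ) ⊆ Q(√255, √91), and [Q(√255, √91):Q] = 4 (since 255, 91 are distinct squarefree integers > 1 with 23205 not a perfect square). To show equality we compute the minimal polynomial of γ. From γ = √255 + √91: γ^2 = 255 + 2√(23205) + 91 = 346 + 2√(23205), so γ^2 - 346 = 2√(23205); squaring, (γ^2 - 346)^2 = 4·23205, i.e. γ^4 - 692γ^2 + 119716 - 92820 = 0, i.e. γ^4 - 692γ^2 + 26896 = 0. So γ is a root of x^4 - 692x^2 + 26896. This polynomial is irreducible over Q: it has no rational root (each ±√255 ± √91 is irrational), and any factorization into two quadratics over Q would force √(23205) ∈ Q (pairing opposite roots) or √255, √91 ∈ Q (other pairings), all impossible. Hence [Q(γ):Q] = 4 = [Q(√255, √91):Q], so Q(γ) = Q(√255, √91).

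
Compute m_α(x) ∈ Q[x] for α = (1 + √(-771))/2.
m_α(x) = x^2 - x + 193

From 2α - 1 = √(-771), squaring gives (2α - 1)^2 = -771, i.e. 4α^2 - 4α + 1 = -771, so α^2 - α + (1 + 771)/4 = 0. Since -771 ≡ 1 (mod 4), (1 + 771)/4 = 193 ∈ Z. The polynomial x^2 - x + 193 has discriminant 1 - 4·(193) = -771, which is not a perfect square in Q (d = -771 is squarefree and ≠ 1), so x^2 - x + 193 is irreducible over Q. It is the minimal polynomial of α.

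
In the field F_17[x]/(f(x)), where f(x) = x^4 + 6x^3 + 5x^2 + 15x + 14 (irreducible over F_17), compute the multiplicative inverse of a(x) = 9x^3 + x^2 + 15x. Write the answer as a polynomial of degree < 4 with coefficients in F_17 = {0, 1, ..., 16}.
a(x)^(-1) ≡ 9x^3 + 14x^2 + x + 15 (mod f(x))

Since f is irreducible over F_17, F_17[x]/(f) is a field and a(x) ≠ 0 has an inverse. Apply the extended Euclidean algorithm to f(x) and a(x) in F_17[x]: f(x) = (2x + 8)·a(x) + (x^2 + 14x + 14);  a(x) = (9x + 11)·(x^2 + 14x + 14) + (7x + 16);  (x^2 + 14x + 14) = (5x + 10)·(7x + 16) + (7). The last nonzero remainder is the constant 7 = gcd(f, a) in F_17. Back-substituting through the division chain expresses 7 = s(x)·a(x) + t(x)·f(x) with s(x) ≡ 12x^3 + 13x^2 + 7x + 3 (mod f), so (12x^3 + 13x^2 + 7x + 3)·a(x) ≡ 7 (mod f). Multiplying by 7^(-1) ≡ 5 in F_17 gives a(x)^(-1) ≡ 5·(12x^3 + 13x^2 + 7x + 3) ≡ 9x^3 + 14x^2 + x + 15 (mod f). Check: (9x^3 + x^2 + 15x)·(9x^3 + 14x^2 + x + 15) = 13x^6 + 16x^5 + 5x^4 + 6x^3 + 13x^2 + 4x ≡ 1 (mod x^4 + 6x^3 + 5x^2 + 15x + 14).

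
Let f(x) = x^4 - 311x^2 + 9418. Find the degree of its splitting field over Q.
[K : Q] = 4

Solving the quadratic in x^2: x^2 = (311 ± √(311^2 - 4·9418))/2 = (311 ± √59049)/2 = (311 ± 243)/2, giving x^2 = 277 or x^2 = 34. So f(x) = (x^2 - 277)(x^2 - 34) and the roots of f are ±√277, ±√34. Hence the splitting field is K = Q(√277, √34). Since 277 and 34 are distinct squarefree integers > 1, their product 9418 is not a perfect square, so √34 ∉ Q(√277). By the tower law [K:Q] = [Q(√277,√34):Q(√277)] · [Q(√277):Q] = 2 · 2 = 4.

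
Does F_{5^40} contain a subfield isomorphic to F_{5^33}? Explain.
No: F_{5^33} is not a subfield of F_{5^40}

F_{p^m} embeds in F_{p^n} iff m | n. Here 33 ∤ 40 (since 40 = 1·33 + 7 with remainder 7 ≠ 0), so F_{5^33} is not a subfield of F_{5^40}. Equivalently: if it were, the tower law would give 33 = [F_{5^33}:F_5] dividing [F_{5^40}:F_5] = 40, contradiction.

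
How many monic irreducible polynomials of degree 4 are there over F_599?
There are 32184449700 monic irreducible polynomials of degree 4 over F_599

Each element of F_{599^4} that lies in no proper subfield is a root of exactly one monic irreducible of degree 4 over F_599, and each such polynomial has 4 distinct roots in F_{599^4}. By Möbius inversion the count is N_599(4) = (1/4) Σ_{d|4} μ(4/d) · 599^d = (1/4)(μ(4)·599^1 + μ(2)·599^2 + μ(1)·599^4) = 128737798800/4 = 32184449700.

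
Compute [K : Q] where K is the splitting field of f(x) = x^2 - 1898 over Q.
[K : Q] = 2

f(x) = x^2 - 1898 factors as (x - √1898)(x + √1898). The splitting field is K = Q(√1898). Since 1898 is squarefree and > 1, it is not a perfect square, so x^2 - 1898 is irreducible over Q and [Q(√1898) : Q] = 2. Hence [K : Q] = 2.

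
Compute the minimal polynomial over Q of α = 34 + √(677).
m_α(x) = x^2 - 68x + 479

From α - 34 = √(677), squaring gives (α - 34)^2 = 677, i.e. α^2 - 68α + 1156 = 677, so α^2 - 68α + 479 = 0. The discriminant of x^2 - 68x + 479 is (-68)^2 - 4·(479) = 4624 - 1916 = 2708, and 4·(677) is not a perfect square in Q since 677 is squarefree and ≠ 1. Hence x^2 - 68x + 479 is irreducible over Q and is the minimal polynomial of α.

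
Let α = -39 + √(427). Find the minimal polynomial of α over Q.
m_α(x) = x^2 + 78x + 1094

From α + 39 = √(427), squaring gives (α + 39)^2 = 427, i.e. α^2 + 78α + 1521 = 427, so α^2 + 78α + 1094 = 0. The discriminant of x^2 + 78x + 1094 is (78)^2 - 4·(1094) = 6084 - 4376 = 1708, and 4·(427) is not a perfect square in Q since 427 is squarefree and ≠ 1. Hence x^2 + 78x + 1094 is irreducible over Q and is the minimal polynomial of α.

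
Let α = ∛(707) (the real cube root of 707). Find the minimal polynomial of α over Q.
m_α(x) = x^3 - 707

α satisfies α^3 = 707, so x^3 - 707 annihilates α. By the rational root test, a rational root p/q (in lowest terms) of x^3 - 707 would satisfy p^3 = 707 q^3, forcing q = 1 and p^3 = 707; but 707 is not a perfect cube, contradiction. A monic cubic over Q with no rational root is irreducible (any nontrivial factorization would include a linear factor). Hence x^3 - 707 is the minimal polynomial of α, and in particular [Q(α):Q] = 3.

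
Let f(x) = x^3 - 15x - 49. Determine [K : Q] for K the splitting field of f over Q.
[K : Q] = 6

By the rational root test, any rational root of the monic integer polynomial f(x) = x^3 - 15x - 49 must be an integer dividing the constant term -49, i.e. one of ±{1, 7, 49}. Evaluating: f(1) = -63, f(-1) = -35, f(7) = 189, f(-7) = -287, f(49) = 116865, f(-49) = -116963; none is 0, so f has no rational root and is therefore irreducible over Q (a cubic with no linear factor over a field is irreducible). For an irreducible cubic, the Galois group is A_3 or S_3 according as the discriminant disc(f) = -4a^3 - 27b^2 = -4·(-15)^3 - 27·(-49)^2 = -51327 is or is not a square in Q. Here disc(f) = -51327 is not a perfect square in Q, so the Galois group of f over Q is not contained in A_3 and must be all of S_3. The splitting field has degree |S_3| = 6 over Q, so [K : Q] = 6.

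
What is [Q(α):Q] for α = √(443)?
[Q(α):Q] = 2

[Q(α):Q] equals the degree of the minimal polynomial of α. Here α^2 = 443 and x^2 - 443 is irreducible (d = 443 is squarefree, ≠ 1, hence not a square), so deg(m_α) = 2. Thus [Q(α):Q] = 2.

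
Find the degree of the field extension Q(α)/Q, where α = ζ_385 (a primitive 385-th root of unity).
[Q(α):Q] = 240

The minimal polynomial of ζ_385 over Q is the 385-th cyclotomic polynomial Φ_385(x), which is irreducible over Q and has degree φ(385) = 240. Hence [Q(α):Q] = φ(385) = 240.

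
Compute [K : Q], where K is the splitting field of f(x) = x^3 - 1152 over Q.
[K : Q] = 6

The roots of x^3 - 1152 are ∛1152, ω∛1152, ω^2∛1152 where ω = e^(2πi/3) is a primitive cube root of unity, so K = Q(∛1152, ω). Now [Q(∛1152):Q] = 3 (since 1152 is not a perfect cube, x^3 - 1152 is irreducible) and [Q(ω):Q] = 2. Both 2 and 3 divide [K:Q], and [K:Q] ≤ 3·2 = 6, so [K:Q] = 6. (Equivalently: Q(∛1152) ⊂ R but ω ∉ R, so [K : Q(∛1152)] = 2.)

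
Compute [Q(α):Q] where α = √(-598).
[Q(α):Q] = 2

[Q(α):Q] equals the degree of the minimal polynomial of α. Here α^2 = -598 and x^2 + 598 is irreducible (d = -598 is squarefree, ≠ 1, hence not a square), so deg(m_α) = 2. Thus [Q(α):Q] = 2.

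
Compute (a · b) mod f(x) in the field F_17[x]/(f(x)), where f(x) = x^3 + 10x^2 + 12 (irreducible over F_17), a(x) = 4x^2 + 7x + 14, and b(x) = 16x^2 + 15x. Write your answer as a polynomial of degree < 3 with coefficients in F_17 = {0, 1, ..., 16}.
a · b ≡ 11x^2 + 3x + 6 (mod f(x))

Multiply in F_17[x]: a(x)·b(x) = (4x^2 + 7x + 14)·(16x^2 + 15x) = 13x^4 + 2x^3 + 6x^2 + 6x. This has degree ≥ 3, so divide by f(x) over F_17: 13x^4 + 2x^3 + 6x^2 + 6x = (13x + 8)·(x^3 + 10x^2 + 12) + (11x^2 + 3x + 6). Hence a·b ≡ 11x^2 + 3x + 6 (mod f). (F_17[x]/(f) is a field with 17^3 = 4913 elements since f is irreducible of degree 3.)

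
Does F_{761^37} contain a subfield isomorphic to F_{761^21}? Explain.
No: F_{761^21} is not a subfield of F_{761^37}

F_{p^m} embeds in F_{p^n} iff m | n. Here 21 ∤ 37 (since 37 = 1·21 + 16 with remainder 16 ≠ 0), so F_{761^21} is not a subfield of F_{761^37}. Equivalently: if it were, the tower law would give 21 = [F_{761^21}:F_761] dividing [F_{761^37}:F_761] = 37, contradiction.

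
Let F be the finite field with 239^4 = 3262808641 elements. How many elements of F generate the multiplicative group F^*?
There are φ(3262808640) = 647921664 primitive elements

F_q^* is cyclic of order q - 1 = 3262808640. A cyclic group of order m has exactly φ(m) generators. Here m = 3262808640 = 2^6 · 3 · 5 · 7 · 13^4 · 17, so the number of primitive elements is φ(3262808640) = 647921664.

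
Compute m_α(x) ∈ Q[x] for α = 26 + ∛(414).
m_α(x) = x^3 - 78x^2 + 2028x - 17990

Set β = α - 26 = ∛(414), so β^3 = 414. Then (α - 26)^3 - 414 = 0, i.e. α is a root of g(x) = (x - 26)^3 - 414 = x^3 - 78x^2 + 2028x - 17990. Since g(x) = h(x - 26) where h(x) = x^3 - 414, and h is irreducible over Q (because 414 is not a perfect cube, so h has no rational root, and a monic cubic with no rational root is irreducible), g is also irreducible (irreducibility is preserved under the substitution x → x - 26). Hence m_α(x) = x^3 - 78x^2 + 2028x - 17990.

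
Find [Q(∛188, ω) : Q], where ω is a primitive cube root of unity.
[Q(∛188, ω) : Q] = 6

[Q(∛188):Q] = 3 (min poly x^3 - 188, irreducible since 188 is not a perfect cube). [Q(ω):Q] = 2 (min poly x^2 + x + 1). Since Q(∛188) ⊂ R and ω ∉ R, we have ω ∉ Q(∛188), so x^2 + x + 1 remains irreducible over Q(∛188) and [Q(∛188, ω) : Q(∛188)] = 2. By the tower law, [Q(∛188, ω) : Q] = 3 · 2 = 6. (In fact Q(∛188, ω) is the splitting field of x^3 - 188 over Q.)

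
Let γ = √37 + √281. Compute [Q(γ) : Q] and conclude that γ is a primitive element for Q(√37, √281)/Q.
[Q(γ) : Q] = 4 (equivalently, Q(γ) = Q(√37, √281))

Obviously Q(γ) ⊆ Q(√37, √281), and [Q(√37, √281):Q] = 4 (since 37, 281 are distinct squarefree integers > 1 with 10397 not a perfect square). To show equality we compute the minimal polynomial of γ. From γ = √37 + √281: γ^2 = 37 + 2√(10397) + 281 = 318 + 2√(10397), so γ^2 - 318 = 2√(10397); squaring, (γ^2 - 318)^2 = 4·10397, i.e. γ^4 - 636γ^2 + 101124 - 41588 = 0, i.e. γ^4 - 636γ^2 + 59536 = 0. So γ is a root of x^4 - 636x^2 + 59536. This polynomial is irreducible over Q: it has no rational root (each ±√37 ± √281 is irrational), and any factorization into two quadratics over Q would force √(10397) ∈ Q (pairing opposite roots) or √37, √281 ∈ Q (other pairings), all impossible. Hence [Q(γ):Q] = 4 = [Q(√37, √281):Q], so Q(γ) = Q(√37, √281).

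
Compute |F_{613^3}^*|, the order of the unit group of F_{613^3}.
|F_{613^3}^*| = 230346396

F_{613^3} has 613^3 = 230346397 elements; its multiplicative group consists of all nonzero elements, so |F_{613^3}^*| = 230346397 - 1 = 230346396. (It is cyclic since any finite subgroup of the multiplicative group of a field is cyclic.)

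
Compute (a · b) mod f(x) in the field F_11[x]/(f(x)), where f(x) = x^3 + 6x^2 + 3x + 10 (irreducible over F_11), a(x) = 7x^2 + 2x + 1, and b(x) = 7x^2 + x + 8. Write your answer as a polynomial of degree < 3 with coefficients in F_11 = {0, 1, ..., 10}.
a · b ≡ 5x^2 + 5x + 10 (mod f(x))

Multiply in F_11[x]: a(x)·b(x) = (7x^2 + 2x + 1)·(7x^2 + x + 8) = 5x^4 + 10x^3 + 10x^2 + 6x + 8. This has degree ≥ 3, so divide by f(x) over F_11: 5x^4 + 10x^3 + 10x^2 + 6x + 8 = (5x + 2)·(x^3 + 6x^2 + 3x + 10) + (5x^2 + 5x + 10). Hence a·b ≡ 5x^2 + 5x + 10 (mod f). (F_11[x]/(f) is a field with 11^3 = 1331 elements since f is irreducible of degree 3.)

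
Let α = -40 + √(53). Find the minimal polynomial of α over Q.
m_α(x) = x^2 + 80x + 1547

From α + 40 = √(53), squaring gives (α + 40)^2 = 53, i.e. α^2 + 80α + 1600 = 53, so α^2 + 80α + 1547 = 0. The discriminant of x^2 + 80x + 1547 is (80)^2 - 4·(1547) = 6400 - 6188 = 212, and 4·(53) is not a perfect square in Q since 53 is squarefree and ≠ 1. Hence x^2 + 80x + 1547 is irreducible over Q and is the minimal polynomial of α.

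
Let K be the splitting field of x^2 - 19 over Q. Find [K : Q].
[K : Q] = 2

f(x) = x^2 - 19 factors as (x - √19)(x + √19). The splitting field is K = Q(√19). Since 19 is squarefree and > 1, it is not a perfect square, so x^2 - 19 is irreducible over Q and [Q(√19) : Q] = 2. Hence [K : Q] = 2.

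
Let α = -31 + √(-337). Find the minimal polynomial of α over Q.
m_α(x) = x^2 + 62x + 1298

From α + 31 = √(-337), squaring gives (α + 31)^2 = -337, i.e. α^2 + 62α + 961 = -337, so α^2 + 62α + 1298 = 0. The discriminant of x^2 + 62x + 1298 is (62)^2 - 4·(1298) = 3844 - 5192 = -1348, and 4·(-337) is not a perfect square in Q since -337 is squarefree and ≠ 1. Hence x^2 + 62x + 1298 is irreducible over Q and is the minimal polynomial of α.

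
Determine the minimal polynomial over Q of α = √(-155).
m_α(x) = x^2 + 155

α satisfies α^2 + 155 = 0, so x^2 + 155 annihilates α. Since d = -155 is squarefree and ≠ 1, it is not a perfect square in Q, so x^2 + 155 has no rational root and is therefore irreducible over Q (a degree-2 polynomial over a field is irreducible iff it has no root). Hence m_α(x) = x^2 + 155.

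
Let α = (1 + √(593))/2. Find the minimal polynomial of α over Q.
m_α(x) = x^2 - x - 148

From 2α - 1 = √(593), squaring gives (2α - 1)^2 = 593, i.e. 4α^2 - 4α + 1 = 593, so α^2 - α + (1 - 593)/4 = 0. Since 593 ≡ 1 (mod 4), (1 - 593)/4 = -148 ∈ Z. The polynomial x^2 - x - 148 has discriminant 1 - 4·(-148) = 593, which is not a perfect square in Q (d = 593 is squarefree and ≠ 1), so x^2 - x - 148 is irreducible over Q. It is the minimal polynomial of α.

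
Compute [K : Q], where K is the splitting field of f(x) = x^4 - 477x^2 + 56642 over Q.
[K : Q] = 4

Solving the quadratic in x^2: x^2 = (477 ± √(477^2 - 4·56642))/2 = (477 ± √961)/2 = (477 ± 31)/2, giving x^2 = 223 or x^2 = 254. So f(x) = (x^2 - 223)(x^2 - 254) and the roots of f are ±√223, ±√254. Hence the splitting field is K = Q(√223, √254). Since 223 and 254 are distinct squarefree integers > 1, their product 56642 is not a perfect square, so √254 ∉ Q(√223). By the tower law [K:Q] = [Q(√223,√254):Q(√223)] · [Q(√223):Q] = 2 · 2 = 4.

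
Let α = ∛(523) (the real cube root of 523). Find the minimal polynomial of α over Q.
m_α(x) = x^3 - 523

α satisfies α^3 = 523, so x^3 - 523 annihilates α. By the rational root test, a rational root p/q (in lowest terms) of x^3 - 523 would satisfy p^3 = 523 q^3, forcing q = 1 and p^3 = 523; but 523 is not a perfect cube, contradiction. A monic cubic over Q with no rational root is irreducible (any nontrivial factorization would include a linear factor). Hence x^3 - 523 is the minimal polynomial of α, and in particular [Q(α):Q] = 3.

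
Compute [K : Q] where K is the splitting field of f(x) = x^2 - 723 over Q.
[K : Q] = 2

f(x) = x^2 - 723 factors as (x - √723)(x + √723). The splitting field is K = Q(√723). Since 723 is squarefree and > 1, it is not a perfect square, so x^2 - 723 is irreducible over Q and [Q(√723) : Q] = 2. Hence [K : Q] = 2.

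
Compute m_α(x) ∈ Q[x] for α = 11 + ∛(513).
m_α(x) = x^3 - 33x^2 + 363x - 1844

Set β = α - 11 = ∛(513), so β^3 = 513. Then (α - 11)^3 - 513 = 0, i.e. α is a root of g(x) = (x - 11)^3 - 513 = x^3 - 33x^2 + 363x - 1844. Since g(x) = h(x - 11) where h(x) = x^3 - 513, and h is irreducible over Q (because 513 is not a perfect cube, so h has no rational root, and a monic cubic with no rational root is irreducible), g is also irreducible (irreducibility is preserved under the substitution x → x - 11). Hence m_α(x) = x^3 - 33x^2 + 363x - 1844.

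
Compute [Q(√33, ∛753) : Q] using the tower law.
[Q(√33, ∛753) : Q] = 6

Let L = Q(√33, ∛753). Since Q(√33) ⊂ L and [Q(√33):Q] = 2, the tower law gives 2 | [L:Q]. Likewise Q(∛753) ⊂ L with [Q(∛753):Q] = 3 (because 753 is not a perfect cube), so 3 | [L:Q]. As gcd(2,3) = 1, [L:Q] is divisible by 6. Conversely L is generated over Q by √33 and ∛753, so [L:Q] ≤ 2·3 = 6. Therefore [Q(√33, ∛753) : Q] = 6.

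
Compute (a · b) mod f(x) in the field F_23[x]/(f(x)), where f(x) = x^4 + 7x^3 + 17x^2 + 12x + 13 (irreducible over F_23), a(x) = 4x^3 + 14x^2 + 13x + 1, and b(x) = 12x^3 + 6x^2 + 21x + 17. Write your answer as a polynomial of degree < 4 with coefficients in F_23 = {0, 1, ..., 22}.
a · b ≡ 2x^2 + 16x + 2 (mod f(x))

Multiply in F_23[x]: a(x)·b(x) = (4x^3 + 14x^2 + 13x + 1)·(12x^3 + 6x^2 + 21x + 17) = 2x^6 + 8x^5 + 2x^4 + 15x^3 + 11x^2 + 12x + 17. This has degree ≥ 4, so divide by f(x) over F_23: 2x^6 + 8x^5 + 2x^4 + 15x^3 + 11x^2 + 12x + 17 = (2x^2 + 17x + 10)·(x^4 + 7x^3 + 17x^2 + 12x + 13) + (2x^2 + 16x + 2). Hence a·b ≡ 2x^2 + 16x + 2 (mod f). (F_23[x]/(f) is a field with 23^4 = 279841 elements since f is irreducible of degree 4.)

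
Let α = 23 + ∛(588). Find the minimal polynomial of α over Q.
m_α(x) = x^3 - 69x^2 + 1587x - 12755

Set β = α - 23 = ∛(588), so β^3 = 588. Then (α - 23)^3 - 588 = 0, i.e. α is a root of g(x) = (x - 23)^3 - 588 = x^3 - 69x^2 + 1587x - 12755. Since g(x) = h(x - 23) where h(x) = x^3 - 588, and h is irreducible over Q (because 588 is not a perfect cube, so h has no rational root, and a monic cubic with no rational root is irreducible), g is also irreducible (irreducibility is preserved under the substitution x → x - 23). Hence m_α(x) = x^3 - 69x^2 + 1587x - 12755.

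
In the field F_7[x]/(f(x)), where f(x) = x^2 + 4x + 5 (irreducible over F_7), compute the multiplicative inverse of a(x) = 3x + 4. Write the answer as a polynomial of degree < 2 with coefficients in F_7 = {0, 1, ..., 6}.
a(x)^(-1) ≡ 3x + 1 (mod f(x))

Since f is irreducible over F_7, F_7[x]/(f) is a field and a(x) ≠ 0 has an inverse. Apply the extended Euclidean algorithm to f(x) and a(x) in F_7[x]: f(x) = (5x + 4)·a(x) + (3). The last nonzero remainder is the constant 3 = gcd(f, a) in F_7. Back-substituting through the division chain expresses 3 = s(x)·a(x) + t(x)·f(x) with s(x) ≡ 2x + 3 (mod f), so (2x + 3)·a(x) ≡ 3 (mod f). Multiplying by 3^(-1) ≡ 5 in F_7 gives a(x)^(-1) ≡ 5·(2x + 3) ≡ 3x + 1 (mod f). Check: (3x + 4)·(3x + 1) = 2x^2 + x + 4 ≡ 1 (mod x^2 + 4x + 5).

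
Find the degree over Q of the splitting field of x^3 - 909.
[K : Q] = 6

The roots of x^3 - 909 are ∛909, ω∛909, ω^2∛909 where ω = e^(2πi/3) is a primitive cube root of unity, so K = Q(∛909, ω). Now [Q(∛909):Q] = 3 (since 909 is not a perfect cube, x^3 - 909 is irreducible) and [Q(ω):Q] = 2. Both 2 and 3 divide [K:Q], and [K:Q] ≤ 3·2 = 6, so [K:Q] = 6. (Equivalently: Q(∛909) ⊂ R but ω ∉ R, so [K : Q(∛909)] = 2.)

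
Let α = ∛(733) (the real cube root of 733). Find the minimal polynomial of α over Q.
m_α(x) = x^3 - 733

α satisfies α^3 = 733, so x^3 - 733 annihilates α. By the rational root test, a rational root p/q (in lowest terms) of x^3 - 733 would satisfy p^3 = 733 q^3, forcing q = 1 and p^3 = 733; but 733 is not a perfect cube, contradiction. A monic cubic over Q with no rational root is irreducible (any nontrivial factorization would include a linear factor). Hence x^3 - 733 is the minimal polynomial of α, and in particular [Q(α):Q] = 3.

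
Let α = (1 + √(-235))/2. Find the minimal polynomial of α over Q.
m_α(x) = x^2 - x + 59

From 2α - 1 = √(-235), squaring gives (2α - 1)^2 = -235, i.e. 4α^2 - 4α + 1 = -235, so α^2 - α + (1 + 235)/4 = 0. Since -235 ≡ 1 (mod 4), (1 + 235)/4 = 59 ∈ Z. The polynomial x^2 - x + 59 has discriminant 1 - 4·(59) = -235, which is not a perfect square in Q (d = -235 is squarefree and ≠ 1), so x^2 - x + 59 is irreducible over Q. It is the minimal polynomial of α.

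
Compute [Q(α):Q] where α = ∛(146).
[Q(α):Q] = 3

The minimal polynomial of α is x^3 - 146, irreducible over Q since 146 is not a perfect cube (so x^3 - 146 has no rational root). Hence [Q(α):Q] = deg(m_α) = 3.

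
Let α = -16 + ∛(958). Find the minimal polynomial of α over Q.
m_α(x) = x^3 + 48x^2 + 768x + 3138

Set β = α + 16 = ∛(958), so β^3 = 958. Then (α + 16)^3 - 958 = 0, i.e. α is a root of g(x) = (x + 16)^3 - 958 = x^3 + 48x^2 + 768x + 3138. Since g(x) = h(x + 16) where h(x) = x^3 - 958, and h is irreducible over Q (because 958 is not a perfect cube, so h has no rational root, and a monic cubic with no rational root is irreducible), g is also irreducible (irreducibility is preserved under the substitution x → x + 16). Hence m_α(x) = x^3 + 48x^2 + 768x + 3138.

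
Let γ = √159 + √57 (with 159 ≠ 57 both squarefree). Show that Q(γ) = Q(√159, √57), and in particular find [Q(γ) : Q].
[Q(γ) : Q] = 4 (equivalently, Q(γ) = Q(√159, √57))

Obviously Q(γ) ⊆ Q(√159, √57), and [Q(√159, √57):Q] = 4 (since 159, 57 are distinct squarefree integers > 1 with 9063 not a perfect square). To show equality we compute the minimal polynomial of γ. From γ = √159 + √57: γ^2 = 159 + 2√(9063) + 57 = 216 + 2√(9063), so γ^2 - 216 = 2√(9063); squaring, (γ^2 - 216)^2 = 4·9063, i.e. γ^4 - 432γ^2 + 46656 - 36252 = 0, i.e. γ^4 - 432γ^2 + 10404 = 0. So γ is a root of x^4 - 432x^2 + 10404. This polynomial is irreducible over Q: it has no rational root (each ±√159 ± √57 is irrational), and any factorization into two quadratics over Q would force √(9063) ∈ Q (pairing opposite roots) or √159, √57 ∈ Q (other pairings), all impossible. Hence [Q(γ):Q] = 4 = [Q(√159, √57):Q], so Q(γ) = Q(√159, √57).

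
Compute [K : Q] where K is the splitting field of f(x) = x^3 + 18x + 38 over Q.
[K : Q] = 6

By the rational root test, any rational root of the monic integer polynomial f(x) = x^3 + 18x + 38 must be an integer dividing the constant term 38, i.e. one of ±{1, 2, 19, 38}. Evaluating: f(1) = 57, f(-1) = 19, f(2) = 82, f(-2) = -6, f(19) = 7239, f(-19) = -7163, f(38) = 55594, f(-38) = -55518; none is 0, so f has no rational root and is therefore irreducible over Q (a cubic with no linear factor over a field is irreducible). For an irreducible cubic, the Galois group is A_3 or S_3 according as the discriminant disc(f) = -4a^3 - 27b^2 = -4·(18)^3 - 27·(38)^2 = -62316 is or is not a square in Q. Here disc(f) = -62316 is not a perfect square in Q, so the Galois group of f over Q is not contained in A_3 and must be all of S_3. The splitting field has degree |S_3| = 6 over Q, so [K : Q] = 6.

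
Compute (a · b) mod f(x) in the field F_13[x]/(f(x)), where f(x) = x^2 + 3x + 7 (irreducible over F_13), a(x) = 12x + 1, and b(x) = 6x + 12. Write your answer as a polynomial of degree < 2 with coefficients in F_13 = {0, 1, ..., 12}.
a · b ≡ 12x + 2 (mod f(x))

Multiply in F_13[x]: a(x)·b(x) = (12x + 1)·(6x + 12) = 7x^2 + 7x + 12. This has degree ≥ 2, so divide by f(x) over F_13: 7x^2 + 7x + 12 = (7)·(x^2 + 3x + 7) + (12x + 2). Hence a·b ≡ 12x + 2 (mod f). (F_13[x]/(f) is a field with 13^2 = 169 elements since f is irreducible of degree 2.)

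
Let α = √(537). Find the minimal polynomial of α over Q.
m_α(x) = x^2 - 537

α satisfies α^2 - 537 = 0, so x^2 - 537 annihilates α. Since d = 537 is squarefree and ≠ 1, it is not a perfect square in Q, so x^2 - 537 has no rational root and is therefore irreducible over Q (a degree-2 polynomial over a field is irreducible iff it has no root). Hence m_α(x) = x^2 - 537.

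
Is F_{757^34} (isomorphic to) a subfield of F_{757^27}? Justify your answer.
No: F_{757^34} is not a subfield of F_{757^27}

F_{p^m} embeds in F_{p^n} iff m | n. Here 34 ∤ 27 (since 27 = 0·34 + 27 with remainder 27 ≠ 0), so F_{757^34} is not a subfield of F_{757^27}. Equivalently: if it were, the tower law would give 34 = [F_{757^34}:F_757] dividing [F_{757^27}:F_757] = 27, contradiction.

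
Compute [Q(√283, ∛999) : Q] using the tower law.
[Q(√283, ∛999) : Q] = 6

Let L = Q(√283, ∛999). Since Q(√283) ⊂ L and [Q(√283):Q] = 2, the tower law gives 2 | [L:Q]. Likewise Q(∛999) ⊂ L with [Q(∛999):Q] = 3 (because 999 is not a perfect cube), so 3 | [L:Q]. As gcd(2,3) = 1, [L:Q] is divisible by 6. Conversely L is generated over Q by √283 and ∛999, so [L:Q] ≤ 2·3 = 6. Therefore [Q(√283, ∛999) : Q] = 6.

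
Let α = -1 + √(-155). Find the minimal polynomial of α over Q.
m_α(x) = x^2 + 2x + 156

From α + 1 = √(-155), squaring gives (α + 1)^2 = -155, i.e. α^2 + 2α + 1 = -155, so α^2 + 2α + 156 = 0. The discriminant of x^2 + 2x + 156 is (2)^2 - 4·(156) = 4 - 624 = -620, and 4·(-155) is not a perfect square in Q since -155 is squarefree and ≠ 1. Hence x^2 + 2x + 156 is irreducible over Q and is the minimal polynomial of α.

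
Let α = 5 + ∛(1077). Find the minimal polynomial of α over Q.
m_α(x) = x^3 - 15x^2 + 75x - 1202

Set β = α - 5 = ∛(1077), so β^3 = 1077. Then (α - 5)^3 - 1077 = 0, i.e. α is a root of g(x) = (x - 5)^3 - 1077 = x^3 - 15x^2 + 75x - 1202. Since g(x) = h(x - 5) where h(x) = x^3 - 1077, and h is irreducible over Q (because 1077 is not a perfect cube, so h has no rational root, and a monic cubic with no rational root is irreducible), g is also irreducible (irreducibility is preserved under the substitution x → x - 5). Hence m_α(x) = x^3 - 15x^2 + 75x - 1202.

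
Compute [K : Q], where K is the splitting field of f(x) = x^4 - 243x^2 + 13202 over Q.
[K : Q] = 4

Solving the quadratic in x^2: x^2 = (243 ± √(243^2 - 4·13202))/2 = (243 ± √6241)/2 = (243 ± 79)/2, giving x^2 = 82 or x^2 = 161. So f(x) = (x^2 - 82)(x^2 - 161) and the roots of f are ±√82, ±√161. Hence the splitting field is K = Q(√82, √161). Since 82 and 161 are distinct squarefree integers > 1, their product 13202 is not a perfect square, so √161 ∉ Q(√82). By the tower law [K:Q] = [Q(√82,√161):Q(√82)] · [Q(√82):Q] = 2 · 2 = 4.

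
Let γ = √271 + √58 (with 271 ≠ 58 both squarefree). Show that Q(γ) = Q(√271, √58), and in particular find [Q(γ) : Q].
[Q(γ) : Q] = 4 (equivalently, Q(γ) = Q(√271, √58))

Obviously Q(γ) ⊆ Q(√271, √58), and [Q(√271, √58):Q] = 4 (since 271, 58 are distinct squarefree integers > 1 with 15718 not a perfect square). To show equality we compute the minimal polynomial of γ. From γ = √271 + √58: γ^2 = 271 + 2√(15718) + 58 = 329 + 2√(15718), so γ^2 - 329 = 2√(15718); squaring, (γ^2 - 329)^2 = 4·15718, i.e. γ^4 - 658γ^2 + 108241 - 62872 = 0, i.e. γ^4 - 658γ^2 + 45369 = 0. So γ is a root of x^4 - 658x^2 + 45369. This polynomial is irreducible over Q: it has no rational root (each ±√271 ± √58 is irrational), and any factorization into two quadratics over Q would force √(15718) ∈ Q (pairing opposite roots) or √271, √58 ∈ Q (other pairings), all impossible. Hence [Q(γ):Q] = 4 = [Q(√271, √58):Q], so Q(γ) = Q(√271, √58).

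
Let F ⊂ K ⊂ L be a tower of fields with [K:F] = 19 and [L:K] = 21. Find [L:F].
[L:F] = 399

The tower law says that for any tower of field extensions F ⊂ K ⊂ L with finite degrees, [L:F] = [L:K] · [K:F]. Here this gives [L:F] = 21 · 19 = 399.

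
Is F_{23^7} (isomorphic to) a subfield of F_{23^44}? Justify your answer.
No: F_{23^7} is not a subfield of F_{23^44}

F_{p^m} embeds in F_{p^n} iff m | n. Here 7 ∤ 44 (since 44 = 6·7 + 2 with remainder 2 ≠ 0), so F_{23^7} is not a subfield of F_{23^44}. Equivalently: if it were, the tower law would give 7 = [F_{23^7}:F_23] dividing [F_{23^44}:F_23] = 44, contradiction.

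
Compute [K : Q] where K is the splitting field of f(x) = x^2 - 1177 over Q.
[K : Q] = 2

f(x) = x^2 - 1177 factors as (x - √1177)(x + √1177). The splitting field is K = Q(√1177). Since 1177 is squarefree and > 1, it is not a perfect square, so x^2 - 1177 is irreducible over Q and [Q(√1177) : Q] = 2. Hence [K : Q] = 2.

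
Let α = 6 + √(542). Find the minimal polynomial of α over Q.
m_α(x) = x^2 - 12x - 506

From α - 6 = √(542), squaring gives (α - 6)^2 = 542, i.e. α^2 - 12α + 36 = 542, so α^2 - 12α - 506 = 0. The discriminant of x^2 - 12x - 506 is (-12)^2 - 4·(-506) = 144 + 2024 = 2168, and 4·(542) is not a perfect square in Q since 542 is squarefree and ≠ 1. Hence x^2 - 12x - 506 is irreducible over Q and is the minimal polynomial of α.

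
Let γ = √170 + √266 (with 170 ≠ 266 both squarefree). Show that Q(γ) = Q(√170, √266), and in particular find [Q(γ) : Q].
[Q(γ) : Q] = 4 (equivalently, Q(γ) = Q(√170, √266))

Obviously Q(γ) ⊆ Q(√170, √266), and [Q(√170, √266):Q] = 4 (since 170, 266 are distinct squarefree integers > 1 with 45220 not a perfect square). To show equality we compute the minimal polynomial of γ. From γ = √170 + √266: γ^2 = 170 + 2√(45220) + 266 = 436 + 2√(45220), so γ^2 - 436 = 2√(45220); squaring, (γ^2 - 436)^2 = 4·45220, i.e. γ^4 - 872γ^2 + 190096 - 180880 = 0, i.e. γ^4 - 872γ^2 + 9216 = 0. So γ is a root of x^4 - 872x^2 + 9216. This polynomial is irreducible over Q: it has no rational root (each ±√170 ± √266 is irrational), and any factorization into two quadratics over Q would force √(45220) ∈ Q (pairing opposite roots) or √170, √266 ∈ Q (other pairings), all impossible. Hence [Q(γ):Q] = 4 = [Q(√170, √266):Q], so Q(γ) = Q(√170, √266).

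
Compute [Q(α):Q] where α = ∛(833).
[Q(α):Q] = 3

The minimal polynomial of α is x^3 - 833, irreducible over Q since 833 is not a perfect cube (so x^3 - 833 has no rational root). Hence [Q(α):Q] = deg(m_α) = 3.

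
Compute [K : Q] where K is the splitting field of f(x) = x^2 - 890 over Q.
[K : Q] = 2

f(x) = x^2 - 890 factors as (x - √890)(x + √890). The splitting field is K = Q(√890). Since 890 is squarefree and > 1, it is not a perfect square, so x^2 - 890 is irreducible over Q and [Q(√890) : Q] = 2. Hence [K : Q] = 2.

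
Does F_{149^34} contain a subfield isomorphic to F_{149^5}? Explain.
No: F_{149^5} is not a subfield of F_{149^34}

F_{p^m} embeds in F_{p^n} iff m | n. Here 5 ∤ 34 (since 34 = 6·5 + 4 with remainder 4 ≠ 0), so F_{149^5} is not a subfield of F_{149^34}. Equivalently: if it were, the tower law would give 5 = [F_{149^5}:F_149] dividing [F_{149^34}:F_149] = 34, contradiction.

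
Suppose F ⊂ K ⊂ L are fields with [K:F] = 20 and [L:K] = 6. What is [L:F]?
[L:F] = 120

The tower law says that for any tower of field extensions F ⊂ K ⊂ L with finite degrees, [L:F] = [L:K] · [K:F]. Here this gives [L:F] = 6 · 20 = 120.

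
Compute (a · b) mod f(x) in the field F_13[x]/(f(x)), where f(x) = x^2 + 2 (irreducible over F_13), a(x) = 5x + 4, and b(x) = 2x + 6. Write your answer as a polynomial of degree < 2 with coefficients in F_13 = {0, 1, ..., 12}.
a · b ≡ 12x + 4 (mod f(x))

Multiply in F_13[x]: a(x)·b(x) = (5x + 4)·(2x + 6) = 10x^2 + 12x + 11. This has degree ≥ 2, so divide by f(x) over F_13: 10x^2 + 12x + 11 = (10)·(x^2 + 2) + (12x + 4). Hence a·b ≡ 12x + 4 (mod f). (F_13[x]/(f) is a field with 13^2 = 169 elements since f is irreducible of degree 2.)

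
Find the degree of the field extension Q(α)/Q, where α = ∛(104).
[Q(α):Q] = 3

The minimal polynomial of α is x^3 - 104, irreducible over Q since 104 is not a perfect cube (so x^3 - 104 has no rational root). Hence [Q(α):Q] = deg(m_α) = 3.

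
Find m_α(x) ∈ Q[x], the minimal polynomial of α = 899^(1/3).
m_α(x) = x^3 - 899

α satisfies α^3 = 899, so x^3 - 899 annihilates α. By the rational root test, a rational root p/q (in lowest terms) of x^3 - 899 would satisfy p^3 = 899 q^3, forcing q = 1 and p^3 = 899; but 899 is not a perfect cube, contradiction. A monic cubic over Q with no rational root is irreducible (any nontrivial factorization would include a linear factor). Hence x^3 - 899 is the minimal polynomial of α, and in particular [Q(α):Q] = 3.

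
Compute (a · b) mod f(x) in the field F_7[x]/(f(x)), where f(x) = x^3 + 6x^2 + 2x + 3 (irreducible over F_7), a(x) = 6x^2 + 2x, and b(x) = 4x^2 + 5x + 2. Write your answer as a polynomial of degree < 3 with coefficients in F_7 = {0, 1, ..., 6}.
a · b ≡ x^2 + 4x + 3 (mod f(x))

Multiply in F_7[x]: a(x)·b(x) = (6x^2 + 2x)·(4x^2 + 5x + 2) = 3x^4 + 3x^3 + x^2 + 4x. This has degree ≥ 3, so divide by f(x) over F_7: 3x^4 + 3x^3 + x^2 + 4x = (3x + 6)·(x^3 + 6x^2 + 2x + 3) + (x^2 + 4x + 3). Hence a·b ≡ x^2 + 4x + 3 (mod f). (F_7[x]/(f) is a field with 7^3 = 343 elements since f is irreducible of degree 3.)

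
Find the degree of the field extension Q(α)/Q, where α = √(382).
[Q(α):Q] = 2

[Q(α):Q] equals the degree of the minimal polynomial of α. Here α^2 = 382 and x^2 - 382 is irreducible (d = 382 is squarefree, ≠ 1, hence not a square), so deg(m_α) = 2. Thus [Q(α):Q] = 2.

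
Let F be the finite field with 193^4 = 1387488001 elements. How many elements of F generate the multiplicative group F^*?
There are φ(1387488000) = 363724800 primitive elements

F_q^* is cyclic of order q - 1 = 1387488000. A cyclic group of order m has exactly φ(m) generators. Here m = 1387488000 = 2^8 · 3 · 5^3 · 97 · 149, so the number of primitive elements is φ(1387488000) = 363724800.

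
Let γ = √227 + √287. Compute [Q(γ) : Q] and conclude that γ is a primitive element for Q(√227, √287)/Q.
[Q(γ) : Q] = 4 (equivalently, Q(γ) = Q(√227, √287))

Obviously Q(γ) ⊆ Q(√227, √287), and [Q(√227, √287):Q] = 4 (since 227, 287 are distinct squarefree integers > 1 with 65149 not a perfect square). To show equality we compute the minimal polynomial of γ. From γ = √227 + √287: γ^2 = 227 + 2√(65149) + 287 = 514 + 2√(65149), so γ^2 - 514 = 2√(65149); squaring, (γ^2 - 514)^2 = 4·65149, i.e. γ^4 - 1028γ^2 + 264196 - 260596 = 0, i.e. γ^4 - 1028γ^2 + 3600 = 0. So γ is a root of x^4 - 1028x^2 + 3600. This polynomial is irreducible over Q: it has no rational root (each ±√227 ± √287 is irrational), and any factorization into two quadratics over Q would force √(65149) ∈ Q (pairing opposite roots) or √227, √287 ∈ Q (other pairings), all impossible. Hence [Q(γ):Q] = 4 = [Q(√227, √287):Q], so Q(γ) = Q(√227, √287).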